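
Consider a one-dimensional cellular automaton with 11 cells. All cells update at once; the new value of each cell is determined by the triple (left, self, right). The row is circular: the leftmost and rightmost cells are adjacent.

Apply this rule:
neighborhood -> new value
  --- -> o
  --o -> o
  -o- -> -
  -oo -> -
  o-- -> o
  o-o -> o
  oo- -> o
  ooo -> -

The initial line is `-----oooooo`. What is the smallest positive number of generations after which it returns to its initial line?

11

ooooo-----o
----oooooo-
oooo-----oo
---oooooo--
ooo-----ooo
--oooooo---
oo-----oooo
-oooooo----
o-----ooooo
oooooo-----
-----oooooo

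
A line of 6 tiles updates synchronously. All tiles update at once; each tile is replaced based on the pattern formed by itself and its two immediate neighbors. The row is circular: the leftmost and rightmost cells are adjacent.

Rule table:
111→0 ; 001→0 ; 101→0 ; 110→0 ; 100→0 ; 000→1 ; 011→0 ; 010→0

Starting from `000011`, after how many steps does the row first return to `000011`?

011000
000011

2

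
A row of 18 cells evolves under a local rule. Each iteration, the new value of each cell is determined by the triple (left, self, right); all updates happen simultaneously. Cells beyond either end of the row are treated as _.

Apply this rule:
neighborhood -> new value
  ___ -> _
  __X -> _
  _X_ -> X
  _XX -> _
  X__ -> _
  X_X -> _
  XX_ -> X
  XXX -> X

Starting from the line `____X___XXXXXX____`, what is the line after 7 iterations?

____X________X____

____X____XXXXX____
____X_____XXXX____
____X______XXX____
____X_______XX____
____X________X____
____X________X____  (fixed point — unchanged through iteration 7)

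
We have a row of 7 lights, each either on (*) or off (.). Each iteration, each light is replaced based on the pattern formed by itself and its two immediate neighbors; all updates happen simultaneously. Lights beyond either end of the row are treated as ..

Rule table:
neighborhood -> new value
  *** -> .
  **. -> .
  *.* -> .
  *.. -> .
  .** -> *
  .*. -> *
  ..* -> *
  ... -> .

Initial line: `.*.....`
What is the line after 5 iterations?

*......

iteration 1: **.....
iteration 2: *......
iteration 3: *......  (fixed point — unchanged through iteration 5)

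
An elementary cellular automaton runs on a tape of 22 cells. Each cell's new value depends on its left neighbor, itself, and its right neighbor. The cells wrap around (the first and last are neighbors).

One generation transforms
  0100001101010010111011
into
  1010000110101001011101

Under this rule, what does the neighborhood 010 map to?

0

At position 1 the neighborhood is 010; the next row has 0 there.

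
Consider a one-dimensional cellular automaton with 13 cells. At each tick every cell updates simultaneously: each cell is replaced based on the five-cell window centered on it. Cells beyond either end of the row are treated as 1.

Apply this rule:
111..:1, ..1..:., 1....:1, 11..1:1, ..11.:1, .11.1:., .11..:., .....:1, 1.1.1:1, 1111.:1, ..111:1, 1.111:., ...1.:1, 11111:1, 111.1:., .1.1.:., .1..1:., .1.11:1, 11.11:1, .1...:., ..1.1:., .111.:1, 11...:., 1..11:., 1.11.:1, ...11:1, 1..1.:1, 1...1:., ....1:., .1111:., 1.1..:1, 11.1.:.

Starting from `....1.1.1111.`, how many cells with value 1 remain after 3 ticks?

7

tick 1: .1.1..11..1.1
tick 2: .1.1..1.11.1.
tick 3: .1.1.1.11..11
count of 1: 7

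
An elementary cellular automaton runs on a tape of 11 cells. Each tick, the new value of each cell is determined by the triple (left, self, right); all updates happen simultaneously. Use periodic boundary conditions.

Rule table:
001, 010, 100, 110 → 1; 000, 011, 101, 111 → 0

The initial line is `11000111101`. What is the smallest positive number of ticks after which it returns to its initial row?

17

01101000100
10101101110
10100100010
10111110110
10000010010
11000111110
01101000010
10101100111
10100111000
10111001101
10001110100
11010010111
01011110000
11000011000
01100101101
00111100101
11000111101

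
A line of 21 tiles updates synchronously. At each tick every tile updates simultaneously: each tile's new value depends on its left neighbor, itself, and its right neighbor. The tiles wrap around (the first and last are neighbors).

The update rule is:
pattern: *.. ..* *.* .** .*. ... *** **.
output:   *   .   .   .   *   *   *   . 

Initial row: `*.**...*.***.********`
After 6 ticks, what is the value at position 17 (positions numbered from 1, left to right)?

tick 1: ....**.*..*...*******
tick 2: ***....**.***..*****.
tick 3: .*.***.....*.*..***..
tick 4: .*..*.****.*.**..*.**
tick 5: .**.*..**..*...*.*...
tick 6: ....**...*.***.*.****
position 17 holds .

.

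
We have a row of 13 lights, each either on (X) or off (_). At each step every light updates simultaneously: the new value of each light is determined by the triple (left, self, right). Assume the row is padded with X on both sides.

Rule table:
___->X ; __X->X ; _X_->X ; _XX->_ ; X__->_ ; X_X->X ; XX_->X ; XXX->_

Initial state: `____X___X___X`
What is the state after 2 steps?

X___XX__XX_XX

_XXXX_XXX_XX_
X___XX__XX_XX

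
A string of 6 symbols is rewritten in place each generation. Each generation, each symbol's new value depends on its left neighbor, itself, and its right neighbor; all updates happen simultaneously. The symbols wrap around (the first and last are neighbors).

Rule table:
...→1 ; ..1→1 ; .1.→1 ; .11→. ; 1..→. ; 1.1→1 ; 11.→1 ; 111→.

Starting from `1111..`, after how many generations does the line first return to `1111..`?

generation 1: ...1.1
generation 2: .11111
generation 3: 1....1
generation 4: 1.111.
generation 5: 11..11
generation 6: .1.1..
generation 7: 1111.1
generation 8: ...11.
generation 9: 111.1.
generation 10: ..1111
generation 11: .1...1
generation 12: 11.111
generation 13: .11...
generation 14: 1.1.11
generation 15: 1111..

15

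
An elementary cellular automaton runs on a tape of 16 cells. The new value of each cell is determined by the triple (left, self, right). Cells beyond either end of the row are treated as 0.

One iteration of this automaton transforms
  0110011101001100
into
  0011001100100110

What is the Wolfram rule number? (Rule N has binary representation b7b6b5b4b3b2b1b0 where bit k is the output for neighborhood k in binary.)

208

position 6: 111 → 1  (bit 7 = 1)
position 2: 110 → 1  (bit 6 = 1)
position 8: 101 → 0  (bit 5 = 0)
position 3: 100 → 1  (bit 4 = 1)
position 1: 011 → 0  (bit 3 = 0)
position 9: 010 → 0  (bit 2 = 0)
position 0: 001 → 0  (bit 1 = 0)
position 15: 000 → 0  (bit 0 = 0)
bits b7..b0 = 11010000 = 208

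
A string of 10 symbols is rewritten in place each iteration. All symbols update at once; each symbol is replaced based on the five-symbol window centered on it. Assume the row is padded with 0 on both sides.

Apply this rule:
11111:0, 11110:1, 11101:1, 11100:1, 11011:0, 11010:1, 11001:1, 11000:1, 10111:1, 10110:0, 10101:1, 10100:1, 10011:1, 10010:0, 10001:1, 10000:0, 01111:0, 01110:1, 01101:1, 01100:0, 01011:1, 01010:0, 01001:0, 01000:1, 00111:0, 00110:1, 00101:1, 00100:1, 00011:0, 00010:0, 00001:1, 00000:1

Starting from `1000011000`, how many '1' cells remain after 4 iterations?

6

1101010101
1111010101
0011110101
1000111101
count of 1: 6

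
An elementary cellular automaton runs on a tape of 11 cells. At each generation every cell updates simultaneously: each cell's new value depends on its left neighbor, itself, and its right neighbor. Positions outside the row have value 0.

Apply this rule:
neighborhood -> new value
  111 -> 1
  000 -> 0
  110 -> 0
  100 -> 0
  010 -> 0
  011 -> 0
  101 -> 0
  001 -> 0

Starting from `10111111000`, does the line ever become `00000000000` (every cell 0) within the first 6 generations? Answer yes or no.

yes

generation 1: 00011110000
generation 2: 00001100000
generation 3: 00000000000
all cells are 0 at generation 3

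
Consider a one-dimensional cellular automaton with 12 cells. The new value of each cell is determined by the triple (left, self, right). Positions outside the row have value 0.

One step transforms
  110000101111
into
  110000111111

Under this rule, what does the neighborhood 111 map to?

At position 9 the neighborhood is 111; the next row has 1 there.

1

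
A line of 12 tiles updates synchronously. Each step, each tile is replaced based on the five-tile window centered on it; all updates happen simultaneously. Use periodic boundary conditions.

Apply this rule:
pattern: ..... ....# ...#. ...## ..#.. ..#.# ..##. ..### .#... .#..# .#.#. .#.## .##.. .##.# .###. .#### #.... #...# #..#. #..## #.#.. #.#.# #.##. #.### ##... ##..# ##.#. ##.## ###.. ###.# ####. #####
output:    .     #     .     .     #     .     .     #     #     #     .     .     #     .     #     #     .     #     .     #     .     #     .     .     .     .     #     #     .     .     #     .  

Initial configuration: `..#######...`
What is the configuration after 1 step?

#.##...#....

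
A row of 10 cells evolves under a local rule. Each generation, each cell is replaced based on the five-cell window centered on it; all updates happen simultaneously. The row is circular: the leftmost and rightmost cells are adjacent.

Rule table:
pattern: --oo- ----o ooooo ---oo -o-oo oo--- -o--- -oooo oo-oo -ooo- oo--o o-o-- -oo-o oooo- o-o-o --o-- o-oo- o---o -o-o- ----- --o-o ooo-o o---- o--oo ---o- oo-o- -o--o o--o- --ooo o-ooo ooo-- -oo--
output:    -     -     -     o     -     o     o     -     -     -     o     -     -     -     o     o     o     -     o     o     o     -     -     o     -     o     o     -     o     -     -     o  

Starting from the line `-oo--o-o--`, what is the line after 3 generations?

-o-o-o----

generation 1: o-oo-oo-o-
generation 2: o-o--o-ooo
generation 3: -o-o-o----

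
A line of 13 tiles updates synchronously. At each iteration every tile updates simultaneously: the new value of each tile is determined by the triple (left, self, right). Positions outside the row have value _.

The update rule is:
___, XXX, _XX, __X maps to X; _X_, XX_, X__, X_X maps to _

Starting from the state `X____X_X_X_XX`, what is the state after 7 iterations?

XXXXXX__X__X_

__XXX______X_
XXXX__XXXXX__
XXX__XXXXX__X
XX__XXXXX__X_
X__XXXXX__X__
__XXXXX__X__X
XXXXXX__X__X_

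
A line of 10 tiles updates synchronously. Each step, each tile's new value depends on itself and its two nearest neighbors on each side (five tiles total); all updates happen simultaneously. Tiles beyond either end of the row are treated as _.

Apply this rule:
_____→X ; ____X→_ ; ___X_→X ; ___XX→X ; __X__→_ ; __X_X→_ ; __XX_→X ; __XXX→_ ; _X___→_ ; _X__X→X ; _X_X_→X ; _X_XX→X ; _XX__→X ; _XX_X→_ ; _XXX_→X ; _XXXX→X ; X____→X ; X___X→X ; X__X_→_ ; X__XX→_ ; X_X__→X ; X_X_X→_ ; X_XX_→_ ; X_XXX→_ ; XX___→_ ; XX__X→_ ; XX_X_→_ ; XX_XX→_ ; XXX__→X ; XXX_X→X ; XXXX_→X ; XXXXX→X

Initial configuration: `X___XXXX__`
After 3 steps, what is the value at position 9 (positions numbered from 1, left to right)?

_

__XX_XXX_X
_XX___XX_X
XXX_XXX__X
position 9 holds _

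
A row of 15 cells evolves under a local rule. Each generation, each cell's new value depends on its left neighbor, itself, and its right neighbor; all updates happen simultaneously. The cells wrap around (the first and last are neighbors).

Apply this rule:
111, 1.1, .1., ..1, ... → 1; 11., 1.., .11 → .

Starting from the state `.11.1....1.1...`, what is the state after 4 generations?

1..1.1.1..1.11.

generation 1: 1..11.111111.11
generation 2: ..1..1.1111.1.1
generation 3: .11.111.11.1111
generation 4: 1..1.1.1..1.11.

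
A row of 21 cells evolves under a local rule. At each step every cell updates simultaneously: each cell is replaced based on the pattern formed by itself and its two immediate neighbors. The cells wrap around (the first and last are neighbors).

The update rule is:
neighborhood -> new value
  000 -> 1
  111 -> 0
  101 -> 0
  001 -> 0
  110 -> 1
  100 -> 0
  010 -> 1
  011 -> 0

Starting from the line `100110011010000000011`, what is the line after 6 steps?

100010001010111111000
101010101010000001010
101010101010111101010
101010101010000101010
101010101010110101010
101010101010010101010

101010101010010101010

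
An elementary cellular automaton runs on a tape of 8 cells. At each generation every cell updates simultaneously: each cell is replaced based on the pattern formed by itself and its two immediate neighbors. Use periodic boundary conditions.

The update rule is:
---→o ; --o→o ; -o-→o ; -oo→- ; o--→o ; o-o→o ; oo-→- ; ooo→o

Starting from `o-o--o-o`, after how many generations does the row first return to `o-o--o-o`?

6

generation 1: -oooooo-
generation 2: o-oooo-o
generation 3: -o-oo-o-
generation 4: ooo--ooo
generation 5: oo-oo-oo
generation 6: o-o--o-o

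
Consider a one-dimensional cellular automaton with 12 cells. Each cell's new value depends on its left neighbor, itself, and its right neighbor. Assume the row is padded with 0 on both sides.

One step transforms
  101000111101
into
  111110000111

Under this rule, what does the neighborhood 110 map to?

1

At position 9 the neighborhood is 110; the next row has 1 there.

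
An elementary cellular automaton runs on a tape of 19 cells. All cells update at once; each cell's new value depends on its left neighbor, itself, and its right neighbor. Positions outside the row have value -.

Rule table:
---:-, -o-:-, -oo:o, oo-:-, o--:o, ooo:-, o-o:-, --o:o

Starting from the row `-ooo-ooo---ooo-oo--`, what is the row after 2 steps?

o-o-o-oo--o-o-o---o

oo---o--o-oo---o-o-
o-o-o-oo--o-o-o---o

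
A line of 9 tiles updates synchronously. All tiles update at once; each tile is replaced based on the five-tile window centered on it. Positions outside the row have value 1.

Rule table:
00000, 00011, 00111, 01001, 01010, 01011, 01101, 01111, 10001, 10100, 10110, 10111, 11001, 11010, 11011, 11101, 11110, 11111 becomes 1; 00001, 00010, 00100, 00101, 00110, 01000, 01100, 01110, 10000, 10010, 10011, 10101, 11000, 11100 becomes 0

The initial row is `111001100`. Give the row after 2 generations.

generation 1: 110100010
generation 2: 111101001

111101001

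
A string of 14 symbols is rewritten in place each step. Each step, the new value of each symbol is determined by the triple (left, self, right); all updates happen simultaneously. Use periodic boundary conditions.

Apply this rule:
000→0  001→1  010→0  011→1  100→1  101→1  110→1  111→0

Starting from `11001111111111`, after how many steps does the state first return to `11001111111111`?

01111000000000
11001100000000
11111110000001
00000011000011
10000111100111
11001100111100
11111111100111
00000000111100
00000001100110
00000011111111
10000110000001
11001111000011
01111001100110
11001111111111

14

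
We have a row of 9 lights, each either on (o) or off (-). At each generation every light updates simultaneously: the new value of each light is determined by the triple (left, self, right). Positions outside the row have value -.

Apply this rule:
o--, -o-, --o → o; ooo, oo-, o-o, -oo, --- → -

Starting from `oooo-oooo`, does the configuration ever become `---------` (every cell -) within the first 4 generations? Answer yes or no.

---------
all cells are - at generation 1

yes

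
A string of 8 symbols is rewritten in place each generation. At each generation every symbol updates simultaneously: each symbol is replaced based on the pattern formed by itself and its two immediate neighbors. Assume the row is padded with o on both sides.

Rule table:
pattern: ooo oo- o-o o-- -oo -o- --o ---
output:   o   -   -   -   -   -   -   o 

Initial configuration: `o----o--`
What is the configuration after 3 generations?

generation 1: --oo----
generation 2: -----oo-
generation 3: -ooo----

-ooo----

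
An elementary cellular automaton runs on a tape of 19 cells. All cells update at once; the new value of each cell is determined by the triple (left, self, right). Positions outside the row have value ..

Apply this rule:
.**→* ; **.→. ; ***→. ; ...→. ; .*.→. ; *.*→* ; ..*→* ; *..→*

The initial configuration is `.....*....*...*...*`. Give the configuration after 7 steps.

*.**.*.*.*.*.*.*.*.

....*.*..*.*.*.*.*.
...*.*.**.*.*.*.*.*
..*.*.**.*.*.*.*.*.
.*.*.**.*.*.*.*.*.*
*.*.**.*.*.*.*.*.*.
.*.**.*.*.*.*.*.*.*
*.**.*.*.*.*.*.*.*.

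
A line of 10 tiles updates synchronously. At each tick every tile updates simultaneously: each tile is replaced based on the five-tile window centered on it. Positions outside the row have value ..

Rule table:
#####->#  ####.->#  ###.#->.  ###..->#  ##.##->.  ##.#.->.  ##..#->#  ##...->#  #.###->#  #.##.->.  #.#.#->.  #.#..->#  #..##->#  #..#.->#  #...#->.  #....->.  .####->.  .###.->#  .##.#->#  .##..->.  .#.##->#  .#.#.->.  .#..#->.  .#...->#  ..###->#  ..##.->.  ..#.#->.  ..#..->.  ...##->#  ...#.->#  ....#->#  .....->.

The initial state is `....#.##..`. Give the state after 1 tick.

..##.#..#.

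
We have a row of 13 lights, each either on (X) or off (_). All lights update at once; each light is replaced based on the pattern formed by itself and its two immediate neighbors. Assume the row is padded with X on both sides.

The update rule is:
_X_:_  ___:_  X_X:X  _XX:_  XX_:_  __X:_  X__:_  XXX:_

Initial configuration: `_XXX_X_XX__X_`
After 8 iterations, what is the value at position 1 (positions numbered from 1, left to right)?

_

X___X_X_____X
_____X_______
_____________
_____________  (fixed point — unchanged through iteration 8)
position 1 holds _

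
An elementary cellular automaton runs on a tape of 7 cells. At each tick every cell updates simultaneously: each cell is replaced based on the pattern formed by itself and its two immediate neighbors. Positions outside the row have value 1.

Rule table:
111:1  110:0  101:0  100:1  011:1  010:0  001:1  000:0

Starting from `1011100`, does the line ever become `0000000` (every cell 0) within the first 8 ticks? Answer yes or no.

no

0011011
1110011
1101111
1001111
0111111
0111111  (fixed point — unchanged through tick 8)
tick 8 is 0111111, still not uniform 0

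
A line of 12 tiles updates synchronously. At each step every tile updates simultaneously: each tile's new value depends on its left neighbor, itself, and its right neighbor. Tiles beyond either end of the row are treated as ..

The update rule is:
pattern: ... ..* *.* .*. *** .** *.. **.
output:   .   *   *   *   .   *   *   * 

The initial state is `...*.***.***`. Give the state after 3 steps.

..****.***.*
.**..***.***
******.***.*

******.***.*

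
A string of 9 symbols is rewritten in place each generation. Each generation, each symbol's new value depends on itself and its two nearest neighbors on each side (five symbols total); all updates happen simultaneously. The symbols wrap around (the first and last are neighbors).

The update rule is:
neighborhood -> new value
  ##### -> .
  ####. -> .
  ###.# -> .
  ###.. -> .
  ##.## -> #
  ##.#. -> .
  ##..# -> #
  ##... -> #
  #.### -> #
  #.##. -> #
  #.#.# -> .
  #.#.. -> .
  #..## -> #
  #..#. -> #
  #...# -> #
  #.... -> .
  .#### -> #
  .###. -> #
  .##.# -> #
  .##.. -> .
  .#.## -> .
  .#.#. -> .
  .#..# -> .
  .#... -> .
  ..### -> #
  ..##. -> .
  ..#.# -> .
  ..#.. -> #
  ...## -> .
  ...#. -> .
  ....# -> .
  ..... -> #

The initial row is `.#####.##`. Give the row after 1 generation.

###...###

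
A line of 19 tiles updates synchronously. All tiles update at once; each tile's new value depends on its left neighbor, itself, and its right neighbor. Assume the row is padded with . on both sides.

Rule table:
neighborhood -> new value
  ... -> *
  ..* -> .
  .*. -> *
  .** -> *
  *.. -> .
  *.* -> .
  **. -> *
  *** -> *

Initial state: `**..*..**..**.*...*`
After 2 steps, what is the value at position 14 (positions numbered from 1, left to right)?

.

step 1: **..*..**..**.*.*.*
step 2: **..*..**..**.*.*.*
position 14 holds .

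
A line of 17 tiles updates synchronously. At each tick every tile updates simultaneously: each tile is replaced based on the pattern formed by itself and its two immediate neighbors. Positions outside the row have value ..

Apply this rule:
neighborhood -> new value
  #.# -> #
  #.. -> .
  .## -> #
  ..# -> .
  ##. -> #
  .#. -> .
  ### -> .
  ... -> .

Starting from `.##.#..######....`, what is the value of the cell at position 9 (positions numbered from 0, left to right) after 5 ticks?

.###...#....#....
.#.#.............
..#..............
.................
.................
position 9 holds .

.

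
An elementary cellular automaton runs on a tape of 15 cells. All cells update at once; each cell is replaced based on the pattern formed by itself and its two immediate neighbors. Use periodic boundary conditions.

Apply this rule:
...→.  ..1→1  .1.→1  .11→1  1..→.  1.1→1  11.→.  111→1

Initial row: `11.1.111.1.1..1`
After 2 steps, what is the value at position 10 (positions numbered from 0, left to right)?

1.11111.1111.11
.11111.1111.111
position 10 holds 1

1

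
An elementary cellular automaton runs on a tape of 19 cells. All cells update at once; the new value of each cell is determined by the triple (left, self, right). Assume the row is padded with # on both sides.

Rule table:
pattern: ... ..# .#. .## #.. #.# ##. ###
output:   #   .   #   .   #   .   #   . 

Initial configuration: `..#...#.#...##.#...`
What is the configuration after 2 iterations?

#...#.#...##.#...#.

iteration 1: #.###.#.###..#.###.
iteration 2: #...#.#...##.#...#.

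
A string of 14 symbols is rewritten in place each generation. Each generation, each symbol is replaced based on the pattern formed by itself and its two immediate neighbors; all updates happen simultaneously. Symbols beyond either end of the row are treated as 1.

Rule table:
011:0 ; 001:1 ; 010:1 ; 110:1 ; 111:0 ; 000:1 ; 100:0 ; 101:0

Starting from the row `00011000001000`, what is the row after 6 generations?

00101000001000

generation 1: 01101011111011
generation 2: 00101000001000
generation 3: 01101011111011  (repeats generation 1; period 2)
generation 6: 00101000001000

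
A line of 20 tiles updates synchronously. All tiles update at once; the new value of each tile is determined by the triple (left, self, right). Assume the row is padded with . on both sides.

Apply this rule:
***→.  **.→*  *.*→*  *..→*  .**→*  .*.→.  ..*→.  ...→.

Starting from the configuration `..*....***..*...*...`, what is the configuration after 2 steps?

....*...****..*...*.

...*...*.**..*...*..
....*...****..*...*.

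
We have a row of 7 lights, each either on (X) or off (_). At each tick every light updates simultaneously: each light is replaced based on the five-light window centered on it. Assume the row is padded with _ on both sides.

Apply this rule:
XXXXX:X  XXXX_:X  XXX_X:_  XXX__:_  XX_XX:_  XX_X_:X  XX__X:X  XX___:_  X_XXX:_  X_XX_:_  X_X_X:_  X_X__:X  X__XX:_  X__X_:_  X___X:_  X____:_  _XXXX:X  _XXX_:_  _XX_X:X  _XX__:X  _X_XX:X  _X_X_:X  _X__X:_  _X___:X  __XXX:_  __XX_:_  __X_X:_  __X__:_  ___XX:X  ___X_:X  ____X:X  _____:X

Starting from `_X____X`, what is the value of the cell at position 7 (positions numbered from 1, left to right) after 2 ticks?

X_X_XX_
_X_X_X_
position 7 holds _

_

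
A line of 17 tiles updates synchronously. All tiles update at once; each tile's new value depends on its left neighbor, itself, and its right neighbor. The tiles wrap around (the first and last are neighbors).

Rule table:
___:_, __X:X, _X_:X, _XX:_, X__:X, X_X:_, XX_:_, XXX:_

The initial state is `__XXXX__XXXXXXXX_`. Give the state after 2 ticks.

tick 1: _X____XX________X
tick 2: _XX__X__X______XX

_XX__X__X______XX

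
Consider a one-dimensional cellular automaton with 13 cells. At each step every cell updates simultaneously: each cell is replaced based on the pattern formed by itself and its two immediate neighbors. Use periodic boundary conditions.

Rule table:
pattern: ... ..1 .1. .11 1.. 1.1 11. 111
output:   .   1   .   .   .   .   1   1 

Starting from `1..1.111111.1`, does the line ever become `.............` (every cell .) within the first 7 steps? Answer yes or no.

no

1.1...11111..
.....1.1111.1
....1...111..
...1...1.11..
..1...1...1..
.1...1...1...
1...1...1....
step 7 is 1...1...1...., still not uniform .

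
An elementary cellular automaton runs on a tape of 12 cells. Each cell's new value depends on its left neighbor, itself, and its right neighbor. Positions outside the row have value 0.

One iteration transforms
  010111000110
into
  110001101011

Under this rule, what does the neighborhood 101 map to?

0

At position 2 the neighborhood is 101; the next row has 0 there.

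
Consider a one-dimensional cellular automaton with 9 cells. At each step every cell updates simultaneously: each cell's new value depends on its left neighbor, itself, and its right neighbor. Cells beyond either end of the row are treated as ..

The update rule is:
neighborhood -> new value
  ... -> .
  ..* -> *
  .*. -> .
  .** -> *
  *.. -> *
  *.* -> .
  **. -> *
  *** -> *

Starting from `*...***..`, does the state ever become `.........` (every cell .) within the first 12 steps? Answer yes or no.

.*.*****.
*..******
.********
*********
*********  (fixed point — unchanged through step 12)
step 12 is *********, still not uniform .

no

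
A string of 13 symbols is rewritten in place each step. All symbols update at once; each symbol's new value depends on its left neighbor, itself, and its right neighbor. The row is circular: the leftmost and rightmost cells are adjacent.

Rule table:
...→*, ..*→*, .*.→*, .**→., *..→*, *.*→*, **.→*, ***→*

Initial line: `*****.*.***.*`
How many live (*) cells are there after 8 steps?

11

********.***.
.********.***
*.********.**
**.********.*
***.********.
.***.********
*.***.*******
**.***.******
count of *: 11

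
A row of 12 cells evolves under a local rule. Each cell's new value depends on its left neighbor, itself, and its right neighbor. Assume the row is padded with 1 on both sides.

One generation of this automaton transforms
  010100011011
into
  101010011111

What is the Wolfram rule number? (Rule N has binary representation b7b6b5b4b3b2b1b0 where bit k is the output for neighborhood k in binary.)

248

position 11: 111 → 1  (bit 7 = 1)
position 8: 110 → 1  (bit 6 = 1)
position 0: 101 → 1  (bit 5 = 1)
position 4: 100 → 1  (bit 4 = 1)
position 7: 011 → 1  (bit 3 = 1)
position 1: 010 → 0  (bit 2 = 0)
position 6: 001 → 0  (bit 1 = 0)
position 5: 000 → 0  (bit 0 = 0)
bits b7..b0 = 11111000 = 248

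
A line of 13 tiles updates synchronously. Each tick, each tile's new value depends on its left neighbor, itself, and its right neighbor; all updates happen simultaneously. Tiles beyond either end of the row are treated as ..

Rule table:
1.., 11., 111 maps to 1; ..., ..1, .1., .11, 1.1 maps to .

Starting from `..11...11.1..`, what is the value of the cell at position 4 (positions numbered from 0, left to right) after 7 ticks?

...11...1..1.
....11...1..1
.....11...1..
......11...1.
.......11...1
........11...
.........11..
position 4 holds .

.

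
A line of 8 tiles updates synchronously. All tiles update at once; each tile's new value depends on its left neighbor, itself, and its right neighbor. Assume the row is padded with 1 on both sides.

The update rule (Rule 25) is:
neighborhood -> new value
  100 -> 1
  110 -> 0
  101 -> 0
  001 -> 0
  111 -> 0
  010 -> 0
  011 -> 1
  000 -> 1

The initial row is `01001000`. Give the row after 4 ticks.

00111000

00100110
10010100
01000010
00111000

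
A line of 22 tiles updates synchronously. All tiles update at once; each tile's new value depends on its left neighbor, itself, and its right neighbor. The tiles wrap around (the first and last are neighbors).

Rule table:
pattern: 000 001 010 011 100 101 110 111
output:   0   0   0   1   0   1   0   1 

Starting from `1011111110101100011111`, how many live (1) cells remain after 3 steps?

step 1: 0111111101011000011111
step 2: 1111111010110000011110
step 3: 1111110101100000011101
count of 1: 13

13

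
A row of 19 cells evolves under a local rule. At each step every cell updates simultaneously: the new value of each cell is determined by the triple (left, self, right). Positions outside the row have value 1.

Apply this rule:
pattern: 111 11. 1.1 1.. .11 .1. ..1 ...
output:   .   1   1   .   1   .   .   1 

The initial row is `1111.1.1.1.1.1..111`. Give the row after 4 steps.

11111111.1..111.111

...11.1.1.1.1...1..
.1.111.1.1.1..1....
1.11.11.1.1.....11.
11111111.1..111.111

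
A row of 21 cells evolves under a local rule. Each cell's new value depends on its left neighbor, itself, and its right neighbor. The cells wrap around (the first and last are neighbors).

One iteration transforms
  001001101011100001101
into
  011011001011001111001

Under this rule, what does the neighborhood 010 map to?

At position 2 the neighborhood is 010; the next row has 1 there.

1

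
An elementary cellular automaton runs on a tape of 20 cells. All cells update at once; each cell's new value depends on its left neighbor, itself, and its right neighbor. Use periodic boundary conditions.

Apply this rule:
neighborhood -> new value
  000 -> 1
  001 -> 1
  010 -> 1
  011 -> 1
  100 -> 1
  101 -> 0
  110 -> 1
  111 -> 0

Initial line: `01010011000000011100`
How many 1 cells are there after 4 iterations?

iteration 1: 11011111111111110111
iteration 2: 01010000000000010100
iteration 3: 11011111111111110111  (repeats iteration 1; period 2)
iteration 4: 01010000000000010100
count of 1: 4

4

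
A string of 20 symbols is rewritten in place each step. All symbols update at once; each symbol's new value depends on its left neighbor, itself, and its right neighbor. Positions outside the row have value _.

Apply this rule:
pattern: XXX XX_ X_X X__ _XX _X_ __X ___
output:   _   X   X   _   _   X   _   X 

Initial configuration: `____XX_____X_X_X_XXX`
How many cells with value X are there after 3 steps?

9

step 1: XXX__X_XXX_XXXXXX__X
step 2: __X__XX__XX_____X__X
step 3: X_X___X___X_XXX_X__X
count of X: 9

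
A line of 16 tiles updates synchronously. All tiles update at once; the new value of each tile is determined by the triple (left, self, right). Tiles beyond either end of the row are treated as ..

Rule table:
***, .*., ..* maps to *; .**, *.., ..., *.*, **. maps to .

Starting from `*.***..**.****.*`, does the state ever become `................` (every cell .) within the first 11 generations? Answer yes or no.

no

generation 1: *..*..*....**..*
generation 2: *.**.**...*...**
generation 3: *........**..*..
generation 4: *.......*...**..
generation 5: *......**..*....
generation 6: *.....*...**....
generation 7: *....**..*......
generation 8: *...*...**......
generation 9: *..**..*........
generation 10: *.*...**........
generation 11: *.*..*..........
generation 11 is *.*..*.........., still not uniform .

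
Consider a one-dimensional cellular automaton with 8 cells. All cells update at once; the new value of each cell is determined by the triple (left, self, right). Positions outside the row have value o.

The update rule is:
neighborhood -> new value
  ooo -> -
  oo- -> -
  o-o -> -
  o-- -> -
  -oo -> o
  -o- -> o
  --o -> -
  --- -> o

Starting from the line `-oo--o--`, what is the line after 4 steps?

-o---o--
-o-o-o--
-o-o-o--  (fixed point — unchanged through step 4)

-o-o-o--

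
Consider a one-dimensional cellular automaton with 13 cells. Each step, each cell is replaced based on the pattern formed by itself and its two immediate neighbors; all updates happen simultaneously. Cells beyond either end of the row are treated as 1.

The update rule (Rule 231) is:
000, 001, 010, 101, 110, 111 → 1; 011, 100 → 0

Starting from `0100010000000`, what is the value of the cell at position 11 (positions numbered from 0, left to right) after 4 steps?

1

1101110111111
1110111011111
1111011101111
1111101110111
position 11 holds 1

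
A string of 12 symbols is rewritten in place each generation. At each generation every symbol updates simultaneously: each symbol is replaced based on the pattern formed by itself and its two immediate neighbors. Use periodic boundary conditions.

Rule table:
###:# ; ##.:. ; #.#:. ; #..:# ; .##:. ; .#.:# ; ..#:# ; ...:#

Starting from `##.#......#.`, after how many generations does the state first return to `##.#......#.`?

generation 1: ...########.
generation 2: ###.######.#
generation 3: ##...####...
generation 4: ..###.##.###
generation 5: ##.#......#.

5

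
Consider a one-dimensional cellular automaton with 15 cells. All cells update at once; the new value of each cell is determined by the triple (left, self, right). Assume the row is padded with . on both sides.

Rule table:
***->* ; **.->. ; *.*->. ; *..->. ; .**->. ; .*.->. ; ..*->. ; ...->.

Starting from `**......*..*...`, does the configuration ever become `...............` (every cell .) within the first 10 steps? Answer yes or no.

yes

step 1: ...............
all cells are . at step 1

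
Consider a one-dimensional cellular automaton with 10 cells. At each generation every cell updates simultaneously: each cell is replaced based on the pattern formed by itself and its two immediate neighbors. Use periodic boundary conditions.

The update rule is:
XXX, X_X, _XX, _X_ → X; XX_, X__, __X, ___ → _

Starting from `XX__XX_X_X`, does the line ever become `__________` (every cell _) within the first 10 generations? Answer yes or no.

X___X_XXXX
____XXXXXX
____XXXXX_
____XXXX__
____XXX___
____XX____
____X_____
____X_____  (fixed point — unchanged through generation 10)
generation 10 is ____X_____, still not uniform _

no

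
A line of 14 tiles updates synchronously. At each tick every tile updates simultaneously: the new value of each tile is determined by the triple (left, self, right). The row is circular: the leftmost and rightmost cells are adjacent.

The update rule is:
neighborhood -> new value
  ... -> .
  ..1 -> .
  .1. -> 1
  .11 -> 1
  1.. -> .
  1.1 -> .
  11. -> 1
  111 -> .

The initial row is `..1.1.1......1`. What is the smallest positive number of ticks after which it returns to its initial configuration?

1

..1.1.1......1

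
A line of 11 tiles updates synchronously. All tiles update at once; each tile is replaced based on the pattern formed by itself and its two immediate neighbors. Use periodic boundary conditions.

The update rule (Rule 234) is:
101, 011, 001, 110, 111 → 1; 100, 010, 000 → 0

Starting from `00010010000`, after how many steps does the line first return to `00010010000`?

step 1: 00100100000
step 2: 01001000000
step 3: 10010000000
step 4: 00100000001
step 5: 01000000010
step 6: 10000000100
step 7: 00000001001
step 8: 00000010010
step 9: 00000100100
step 10: 00001001000
step 11: 00010010000

11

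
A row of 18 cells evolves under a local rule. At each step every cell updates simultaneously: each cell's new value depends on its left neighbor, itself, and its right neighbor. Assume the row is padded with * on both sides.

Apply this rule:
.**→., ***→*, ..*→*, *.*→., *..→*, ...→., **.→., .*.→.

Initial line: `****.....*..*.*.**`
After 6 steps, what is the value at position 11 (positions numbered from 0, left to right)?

.

step 1: ***.*...*.**.....*
step 2: **...*.*....*...*.
step 3: *.*.*...*..*.*.*..
step 4: .....*.*.**.....**
step 5: *...*......*...*.*
step 6: .*.*.*....*.*.*...
position 11 holds .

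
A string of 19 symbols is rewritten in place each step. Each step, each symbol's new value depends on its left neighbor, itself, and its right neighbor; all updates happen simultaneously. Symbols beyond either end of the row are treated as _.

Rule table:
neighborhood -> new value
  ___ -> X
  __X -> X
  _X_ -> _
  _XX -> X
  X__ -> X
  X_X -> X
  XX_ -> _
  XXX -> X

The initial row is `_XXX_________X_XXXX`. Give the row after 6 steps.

XXX_XXXXXXXXX_XXXX_
XX_XXXXXXXXX_XXXX_X
X_XXXXXXXXX_XXXX_X_
_XXXXXXXXX_XXXX_X_X
XXXXXXXXX_XXXX_X_X_
XXXXXXXX_XXXX_X_X_X

XXXXXXXX_XXXX_X_X_X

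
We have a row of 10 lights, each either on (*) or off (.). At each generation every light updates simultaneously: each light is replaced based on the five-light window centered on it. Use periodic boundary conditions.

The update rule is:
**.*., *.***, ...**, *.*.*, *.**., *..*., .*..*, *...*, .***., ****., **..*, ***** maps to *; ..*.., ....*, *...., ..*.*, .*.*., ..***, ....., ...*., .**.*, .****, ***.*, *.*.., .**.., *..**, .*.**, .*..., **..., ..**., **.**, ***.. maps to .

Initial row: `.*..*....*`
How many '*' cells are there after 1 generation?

2

..**......
count of *: 2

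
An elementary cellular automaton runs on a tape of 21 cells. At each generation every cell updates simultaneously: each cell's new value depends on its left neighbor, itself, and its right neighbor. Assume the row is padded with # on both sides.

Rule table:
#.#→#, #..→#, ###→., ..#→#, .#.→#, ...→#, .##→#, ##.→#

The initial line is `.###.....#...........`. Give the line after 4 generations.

##.##################
.###.................
##.##################  (repeats generation 1; period 2)
generation 4: .###.................

.###.................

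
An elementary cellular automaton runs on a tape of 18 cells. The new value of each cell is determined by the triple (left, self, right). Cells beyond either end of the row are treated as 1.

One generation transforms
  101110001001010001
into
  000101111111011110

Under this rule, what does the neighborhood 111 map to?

At position 3 the neighborhood is 111; the next row has 1 there.

1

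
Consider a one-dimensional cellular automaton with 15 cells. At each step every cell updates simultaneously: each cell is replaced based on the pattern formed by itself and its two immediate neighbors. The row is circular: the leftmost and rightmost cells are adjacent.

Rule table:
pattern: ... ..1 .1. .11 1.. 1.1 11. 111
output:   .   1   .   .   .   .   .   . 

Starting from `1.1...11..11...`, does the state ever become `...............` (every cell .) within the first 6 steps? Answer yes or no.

no

.....1...1....1
....1...1....1.
...1...1....1..
..1...1....1...
.1...1....1....
1...1....1.....
step 6 is 1...1....1....., still not uniform .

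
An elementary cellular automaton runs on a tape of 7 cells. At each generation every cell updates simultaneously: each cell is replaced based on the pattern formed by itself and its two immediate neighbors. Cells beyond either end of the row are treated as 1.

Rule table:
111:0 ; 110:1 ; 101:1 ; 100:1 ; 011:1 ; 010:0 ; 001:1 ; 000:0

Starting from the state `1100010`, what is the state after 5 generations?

0110101
1111011
0001110
1011011
1111110

1111110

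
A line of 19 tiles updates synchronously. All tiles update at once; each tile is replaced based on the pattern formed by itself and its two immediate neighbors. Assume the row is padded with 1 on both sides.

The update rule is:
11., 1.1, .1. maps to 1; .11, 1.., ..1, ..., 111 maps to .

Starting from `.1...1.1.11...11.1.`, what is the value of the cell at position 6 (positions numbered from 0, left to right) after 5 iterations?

.

11...1111.1....1111
.1......111........
11........1........
.1........1........
11........1........
position 6 holds .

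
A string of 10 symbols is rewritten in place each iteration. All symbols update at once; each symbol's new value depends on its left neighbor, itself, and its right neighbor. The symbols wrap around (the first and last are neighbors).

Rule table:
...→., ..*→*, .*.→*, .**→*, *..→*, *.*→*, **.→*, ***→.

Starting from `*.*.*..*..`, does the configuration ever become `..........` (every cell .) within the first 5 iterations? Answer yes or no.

yes

**********
..........
all cells are . at iteration 2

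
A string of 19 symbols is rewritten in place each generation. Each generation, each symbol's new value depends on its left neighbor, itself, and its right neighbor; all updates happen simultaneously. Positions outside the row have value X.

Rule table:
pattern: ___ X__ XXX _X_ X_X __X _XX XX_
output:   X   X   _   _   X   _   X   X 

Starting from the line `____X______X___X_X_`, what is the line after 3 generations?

generation 1: XXX__XXXXX__XX__X_X
generation 2: __XX_X___XX_XXX__XX
generation 3: X_XXX_XX_XXXX_XX_X_

X_XXX_XX_XXXX_XX_X_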